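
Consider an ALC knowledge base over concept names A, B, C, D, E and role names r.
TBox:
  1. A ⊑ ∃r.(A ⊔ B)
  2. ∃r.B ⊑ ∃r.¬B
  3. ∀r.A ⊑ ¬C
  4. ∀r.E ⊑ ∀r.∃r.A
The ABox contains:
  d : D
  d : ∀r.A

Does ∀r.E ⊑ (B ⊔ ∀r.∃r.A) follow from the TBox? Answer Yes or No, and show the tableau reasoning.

Yes

1. ∀r.E ⊑ (B ⊔ ∀r.∃r.A)  ⇔  (∀r.E ⊓ (¬B ⊓ ∃r.∀r.¬A)) unsat w.r.t. T
   all branches close; clash {A, ¬A} at an ∃-successor
2. Hence ∀r.E ⊑ (B ⊔ ∀r.∃r.A): entailed.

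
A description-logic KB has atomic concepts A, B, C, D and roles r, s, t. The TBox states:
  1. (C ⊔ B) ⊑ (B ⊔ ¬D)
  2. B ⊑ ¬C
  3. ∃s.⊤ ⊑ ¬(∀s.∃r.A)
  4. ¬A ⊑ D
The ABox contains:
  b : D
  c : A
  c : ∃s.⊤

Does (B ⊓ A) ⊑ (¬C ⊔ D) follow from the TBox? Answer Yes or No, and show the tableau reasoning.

Yes

1. (B ⊓ A) ⊑ (¬C ⊔ D)  ⇔  ((B ⊓ A) ⊓ (C ⊓ ¬D)) unsat w.r.t. T
   all branches close; clash {C, ¬C} at x₀
2. Hence (B ⊓ A) ⊑ (¬C ⊔ D): entailed.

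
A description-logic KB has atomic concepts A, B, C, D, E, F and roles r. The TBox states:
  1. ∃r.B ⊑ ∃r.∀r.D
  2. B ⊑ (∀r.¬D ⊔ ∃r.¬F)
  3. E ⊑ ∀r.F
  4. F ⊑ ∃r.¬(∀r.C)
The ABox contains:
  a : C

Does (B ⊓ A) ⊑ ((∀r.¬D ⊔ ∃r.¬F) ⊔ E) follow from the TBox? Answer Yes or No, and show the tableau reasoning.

Yes

1. (B ⊓ A) ⊑ ((∀r.¬D ⊔ ∃r.¬F) ⊔ E)  ⇔  ((B ⊓ A) ⊓ ((∃r.D ⊓ ∀r.F) ⊓ ¬E)) unsat w.r.t. T
   all branches close; clash {F, ¬F} at an ∃-successor
2. Hence (B ⊓ A) ⊑ ((∀r.¬D ⊔ ∃r.¬F) ⊔ E): entailed.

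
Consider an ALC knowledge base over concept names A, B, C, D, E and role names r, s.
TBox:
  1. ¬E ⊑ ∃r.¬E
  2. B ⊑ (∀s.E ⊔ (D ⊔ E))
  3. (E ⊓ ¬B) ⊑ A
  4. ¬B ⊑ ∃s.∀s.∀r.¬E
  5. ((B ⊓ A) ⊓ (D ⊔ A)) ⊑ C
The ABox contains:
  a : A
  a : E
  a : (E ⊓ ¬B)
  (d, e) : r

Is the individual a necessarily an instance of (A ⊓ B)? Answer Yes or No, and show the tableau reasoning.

1. a : (A ⊓ B)?  L(a) = {A, E, (E ⊓ ¬B)} ∪ {(¬A ⊔ ¬B)}
   apply at a: ¬B⊑∃s.∀s.∀r.¬E
   open: L(a) ⊇ {A, E, ¬B, ∃s.∀s.∀r.¬E} (+ ∃-successors) — a ∉ (A ⊓ B) possible
2. Hence a : (A ⊓ B): not entailed.

No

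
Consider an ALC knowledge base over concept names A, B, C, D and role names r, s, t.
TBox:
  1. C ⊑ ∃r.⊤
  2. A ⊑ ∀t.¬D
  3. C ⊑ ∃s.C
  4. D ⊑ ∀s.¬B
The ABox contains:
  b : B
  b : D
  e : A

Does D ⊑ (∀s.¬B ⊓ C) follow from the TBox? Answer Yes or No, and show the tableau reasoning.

1. D ⊑ (∀s.¬B ⊓ C)  ⇔  (D ⊓ (∃s.B ⊔ ¬C)) unsat w.r.t. T
   apply at x₀: D⊑∀s.¬B
   open: L(x₀) ⊇ {D, ¬A, ¬C, ∀s.¬B}
2. Hence D ⊑ (∀s.¬B ⊓ C): not entailed.

No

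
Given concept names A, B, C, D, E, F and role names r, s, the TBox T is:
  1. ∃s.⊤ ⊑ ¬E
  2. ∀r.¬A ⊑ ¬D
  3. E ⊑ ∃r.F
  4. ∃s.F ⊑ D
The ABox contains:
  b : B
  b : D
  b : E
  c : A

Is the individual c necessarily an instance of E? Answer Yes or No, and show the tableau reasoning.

1. c : E?  L(c) = {A} ∪ {¬E}
   open: L(c) ⊇ {A, ¬E, ∀s.¬F, ∃r.A} (+ ∃-successors) — c ∉ E possible
2. Hence c : E: not entailed.

No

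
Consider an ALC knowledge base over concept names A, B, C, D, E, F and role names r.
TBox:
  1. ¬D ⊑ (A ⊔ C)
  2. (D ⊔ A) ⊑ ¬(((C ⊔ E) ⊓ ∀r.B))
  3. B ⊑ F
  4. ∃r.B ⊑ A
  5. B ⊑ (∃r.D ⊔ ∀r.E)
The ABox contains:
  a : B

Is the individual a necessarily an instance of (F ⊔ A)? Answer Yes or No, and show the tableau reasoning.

1. a : (F ⊔ A)?  L(a) = {B} ∪ {(¬F ⊓ ¬A)}
   clash {F, ¬F} at a — a ∈ (F ⊔ A)
2. Hence a : (F ⊔ A): entailed.

Yes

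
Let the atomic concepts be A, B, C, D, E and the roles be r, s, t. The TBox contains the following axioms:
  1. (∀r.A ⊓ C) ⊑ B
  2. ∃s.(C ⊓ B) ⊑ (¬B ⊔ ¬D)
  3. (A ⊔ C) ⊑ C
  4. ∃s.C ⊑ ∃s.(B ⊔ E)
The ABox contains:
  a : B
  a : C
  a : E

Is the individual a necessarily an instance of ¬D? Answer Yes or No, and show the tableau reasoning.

No

1. a : ¬D?  L(a) = {B, C, E} ∪ {D}
   open: L(a) ⊇ {B, C, D, E, ∀s.(¬C ⊔ ¬B), …} — a ∉ ¬D possible
2. Hence a : ¬D: not entailed.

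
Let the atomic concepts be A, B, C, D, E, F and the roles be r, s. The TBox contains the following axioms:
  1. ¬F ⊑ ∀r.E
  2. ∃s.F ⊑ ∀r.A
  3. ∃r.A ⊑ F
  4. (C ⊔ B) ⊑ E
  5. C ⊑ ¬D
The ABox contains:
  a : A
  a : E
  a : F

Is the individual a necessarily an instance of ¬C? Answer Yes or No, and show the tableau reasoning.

1. a : ¬C?  L(a) = {A, E, F} ∪ {C}
   apply at a: C⊑¬D
   open: L(a) ⊇ {A, C, E, F, ¬D, …} — a ∉ ¬C possible
2. Hence a : ¬C: not entailed.

No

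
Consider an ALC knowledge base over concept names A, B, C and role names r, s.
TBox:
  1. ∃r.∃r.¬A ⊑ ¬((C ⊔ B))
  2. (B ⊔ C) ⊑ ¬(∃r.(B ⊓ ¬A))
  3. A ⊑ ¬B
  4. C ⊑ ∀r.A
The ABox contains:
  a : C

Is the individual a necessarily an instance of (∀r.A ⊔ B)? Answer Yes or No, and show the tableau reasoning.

Yes

1. a : (∀r.A ⊔ B)?  L(a) = {C} ∪ {(∃r.¬A ⊓ ¬B)}
   clash {C, ¬C} at a — a ∈ (∀r.A ⊔ B)
2. Hence a : (∀r.A ⊔ B): entailed.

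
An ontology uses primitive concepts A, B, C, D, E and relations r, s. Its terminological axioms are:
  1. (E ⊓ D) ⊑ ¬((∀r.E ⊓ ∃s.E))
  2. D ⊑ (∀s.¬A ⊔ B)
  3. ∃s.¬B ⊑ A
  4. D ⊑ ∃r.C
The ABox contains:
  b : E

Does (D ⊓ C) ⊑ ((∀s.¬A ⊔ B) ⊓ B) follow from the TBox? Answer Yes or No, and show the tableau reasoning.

1. (D ⊓ C) ⊑ ((∀s.¬A ⊔ B) ⊓ B)  ⇔  ((D ⊓ C) ⊓ ((∃s.A ⊓ ¬B) ⊔ ¬B)) unsat w.r.t. T
   apply at x₀: D⊑(∀s.¬A ⊔ B); D⊑∃r.C
   open: L(x₀) ⊇ {C, D, ¬B, ¬E, ∀s.B, …} (+ ∃-successors)
2. Hence (D ⊓ C) ⊑ ((∀s.¬A ⊔ B) ⊓ B): not entailed.

No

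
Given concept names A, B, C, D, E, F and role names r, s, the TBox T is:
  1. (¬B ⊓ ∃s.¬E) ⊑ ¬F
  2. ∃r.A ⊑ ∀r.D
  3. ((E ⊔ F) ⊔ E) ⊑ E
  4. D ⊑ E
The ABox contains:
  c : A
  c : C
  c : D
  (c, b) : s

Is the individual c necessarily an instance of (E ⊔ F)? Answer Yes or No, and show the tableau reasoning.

Yes

1. c : (E ⊔ F)?  L(c) = {A, C, D} ∪ {(¬E ⊓ ¬F)}
   clash {E, ¬E} at c — c ∈ (E ⊔ F)
2. Hence c : (E ⊔ F): entailed.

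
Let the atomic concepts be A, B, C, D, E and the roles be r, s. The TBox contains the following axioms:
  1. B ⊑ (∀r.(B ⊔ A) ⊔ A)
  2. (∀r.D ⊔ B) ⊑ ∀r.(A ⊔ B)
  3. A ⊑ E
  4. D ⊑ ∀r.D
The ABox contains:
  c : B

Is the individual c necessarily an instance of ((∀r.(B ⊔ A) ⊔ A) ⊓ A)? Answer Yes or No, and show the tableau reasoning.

1. c : ((∀r.(B ⊔ A) ⊔ A) ⊓ A)?  L(c) = {B} ∪ {((∃r.(¬B ⊓ ¬A) ⊓ ¬A) ⊔ ¬A)}
   apply at c: B⊑(∀r.(B ⊔ A) ⊔ A)
   open: L(c) ⊇ {B, ¬A, ¬D, ∀r.(A ⊔ B), ∀r.(B ⊔ A)} — c ∉ ((∀r.(B ⊔ A) ⊔ A) ⊓ A) possible
2. Hence c : ((∀r.(B ⊔ A) ⊔ A) ⊓ A): not entailed.

No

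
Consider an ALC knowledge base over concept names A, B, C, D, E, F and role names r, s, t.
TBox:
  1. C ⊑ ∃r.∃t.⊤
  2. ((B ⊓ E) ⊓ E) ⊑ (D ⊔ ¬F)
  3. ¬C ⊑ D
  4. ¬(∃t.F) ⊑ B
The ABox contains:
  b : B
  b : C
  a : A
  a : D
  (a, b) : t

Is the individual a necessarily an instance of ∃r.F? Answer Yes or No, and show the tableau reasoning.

1. a : ∃r.F?  L(a) = {A, D} ∪ {∀r.¬F}
   open: L(a) ⊇ {A, D, ¬B, ¬C, ∀r.¬F, …} (+ ∃-successors) — a ∉ ∃r.F possible
2. Hence a : ∃r.F: not entailed.

No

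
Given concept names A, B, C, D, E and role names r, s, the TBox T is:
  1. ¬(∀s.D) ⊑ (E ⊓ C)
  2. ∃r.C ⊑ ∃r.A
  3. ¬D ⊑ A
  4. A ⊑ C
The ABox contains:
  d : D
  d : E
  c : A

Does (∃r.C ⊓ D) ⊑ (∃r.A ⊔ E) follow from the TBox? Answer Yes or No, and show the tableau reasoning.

1. (∃r.C ⊓ D) ⊑ (∃r.A ⊔ E)  ⇔  ((∃r.C ⊓ D) ⊓ (∀r.¬A ⊓ ¬E)) unsat w.r.t. T
   all branches close; clash {E, ¬E} at x₀
2. Hence (∃r.C ⊓ D) ⊑ (∃r.A ⊔ E): entailed.

Yes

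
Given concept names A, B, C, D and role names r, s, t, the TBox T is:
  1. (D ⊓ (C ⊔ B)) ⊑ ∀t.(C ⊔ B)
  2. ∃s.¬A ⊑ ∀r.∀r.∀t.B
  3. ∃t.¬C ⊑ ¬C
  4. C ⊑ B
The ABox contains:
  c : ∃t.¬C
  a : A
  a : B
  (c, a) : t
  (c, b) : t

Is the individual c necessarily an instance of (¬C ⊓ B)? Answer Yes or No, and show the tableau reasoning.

1. c : (¬C ⊓ B)?  L(c) = {∃t.¬C} ∪ {(C ⊔ ¬B)}
   apply at c: ∃t.¬C⊑¬C
   open: L(c) ⊇ {¬B, ¬C, ¬D, ∀s.A, ∃t.¬C} (+ ∃-successors) — c ∉ (¬C ⊓ B) possible
2. Hence c : (¬C ⊓ B): not entailed.

No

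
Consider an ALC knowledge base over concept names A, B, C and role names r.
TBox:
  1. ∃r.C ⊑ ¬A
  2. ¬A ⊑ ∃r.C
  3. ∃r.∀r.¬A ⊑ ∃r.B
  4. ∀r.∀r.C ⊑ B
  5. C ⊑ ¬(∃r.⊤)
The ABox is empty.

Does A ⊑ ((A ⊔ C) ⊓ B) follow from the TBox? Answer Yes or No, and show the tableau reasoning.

No

1. A ⊑ ((A ⊔ C) ⊓ B)  ⇔  (A ⊓ ((¬A ⊓ ¬C) ⊔ ¬B)) unsat w.r.t. T
   open: L(x₀) ⊇ {A, ¬B, ¬C, ∀r.¬C, ∀r.∃r.A, …} (+ ∃-successors)
2. Hence A ⊑ ((A ⊔ C) ⊓ B): not entailed.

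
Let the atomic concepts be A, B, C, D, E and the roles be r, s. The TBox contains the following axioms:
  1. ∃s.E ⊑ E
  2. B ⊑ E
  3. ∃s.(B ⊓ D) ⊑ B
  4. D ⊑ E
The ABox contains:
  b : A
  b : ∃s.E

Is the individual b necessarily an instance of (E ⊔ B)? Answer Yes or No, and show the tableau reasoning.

Yes

1. b : (E ⊔ B)?  L(b) = {A, ∃s.E} ∪ {(¬E ⊓ ¬B)}
   clash {E, ¬E} at b — b ∈ (E ⊔ B)
2. Hence b : (E ⊔ B): entailed.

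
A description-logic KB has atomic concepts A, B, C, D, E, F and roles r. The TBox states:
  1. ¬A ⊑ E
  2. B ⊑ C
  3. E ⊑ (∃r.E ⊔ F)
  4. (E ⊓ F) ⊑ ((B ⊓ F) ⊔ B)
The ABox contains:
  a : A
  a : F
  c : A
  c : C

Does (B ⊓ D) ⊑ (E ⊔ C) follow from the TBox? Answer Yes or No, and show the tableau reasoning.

1. (B ⊓ D) ⊑ (E ⊔ C)  ⇔  ((B ⊓ D) ⊓ (¬E ⊓ ¬C)) unsat w.r.t. T
   all branches close; clash {E, ¬E} at x₀
2. Hence (B ⊓ D) ⊑ (E ⊔ C): entailed.

Yes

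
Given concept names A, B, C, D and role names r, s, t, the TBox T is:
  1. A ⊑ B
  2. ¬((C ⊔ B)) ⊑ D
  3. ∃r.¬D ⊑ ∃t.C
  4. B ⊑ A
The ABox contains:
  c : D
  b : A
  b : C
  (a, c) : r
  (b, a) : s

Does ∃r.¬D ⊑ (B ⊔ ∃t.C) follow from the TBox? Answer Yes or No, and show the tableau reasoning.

Yes

1. ∃r.¬D ⊑ (B ⊔ ∃t.C)  ⇔  (∃r.¬D ⊓ (¬B ⊓ ∀t.¬C)) unsat w.r.t. T
   all branches close; clash {B, ¬B} at x₀
2. Hence ∃r.¬D ⊑ (B ⊔ ∃t.C): entailed.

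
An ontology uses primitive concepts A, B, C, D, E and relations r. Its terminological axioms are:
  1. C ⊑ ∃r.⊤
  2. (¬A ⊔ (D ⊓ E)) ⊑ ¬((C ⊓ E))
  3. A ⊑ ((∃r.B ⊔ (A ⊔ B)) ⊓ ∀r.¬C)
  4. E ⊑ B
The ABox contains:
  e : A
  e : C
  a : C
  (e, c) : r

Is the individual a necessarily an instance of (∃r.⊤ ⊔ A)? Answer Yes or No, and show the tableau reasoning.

Yes

1. a : (∃r.⊤ ⊔ A)?  L(a) = {C} ∪ {(∀r.⊥ ⊓ ¬A)}
   clash ⊥ at an ∃-successor — a ∈ (∃r.⊤ ⊔ A)
2. Hence a : (∃r.⊤ ⊔ A): entailed.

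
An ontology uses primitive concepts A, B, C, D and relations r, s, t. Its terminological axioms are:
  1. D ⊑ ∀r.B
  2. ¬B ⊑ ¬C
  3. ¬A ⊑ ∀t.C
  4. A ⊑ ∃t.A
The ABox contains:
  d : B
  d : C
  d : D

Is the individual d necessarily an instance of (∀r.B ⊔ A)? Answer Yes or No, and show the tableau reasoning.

Yes

1. d : (∀r.B ⊔ A)?  L(d) = {B, C, D} ∪ {(∃r.¬B ⊓ ¬A)}
   clash {B, ¬B} at an ∃-successor — d ∈ (∀r.B ⊔ A)
2. Hence d : (∀r.B ⊔ A): entailed.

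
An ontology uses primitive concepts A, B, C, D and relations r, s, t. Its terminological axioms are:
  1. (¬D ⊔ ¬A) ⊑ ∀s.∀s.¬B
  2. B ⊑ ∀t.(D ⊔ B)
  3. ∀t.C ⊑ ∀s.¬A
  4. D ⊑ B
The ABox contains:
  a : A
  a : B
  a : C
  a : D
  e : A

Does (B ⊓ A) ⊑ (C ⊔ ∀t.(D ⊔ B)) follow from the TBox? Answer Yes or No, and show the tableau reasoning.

Yes

1. (B ⊓ A) ⊑ (C ⊔ ∀t.(D ⊔ B))  ⇔  ((B ⊓ A) ⊓ (¬C ⊓ ∃t.(¬D ⊓ ¬B))) unsat w.r.t. T
   all branches close; clash {B, ¬B} at an ∃-successor
2. Hence (B ⊓ A) ⊑ (C ⊔ ∀t.(D ⊔ B)): entailed.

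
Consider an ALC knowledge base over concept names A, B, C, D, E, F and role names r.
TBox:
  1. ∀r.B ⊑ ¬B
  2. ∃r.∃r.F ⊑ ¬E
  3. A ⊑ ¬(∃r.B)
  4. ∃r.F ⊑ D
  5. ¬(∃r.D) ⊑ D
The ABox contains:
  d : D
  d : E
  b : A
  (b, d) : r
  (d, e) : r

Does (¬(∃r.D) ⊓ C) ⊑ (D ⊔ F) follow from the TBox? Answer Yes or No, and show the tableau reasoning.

Yes

1. (¬(∃r.D) ⊓ C) ⊑ (D ⊔ F)  ⇔  ((∀r.¬D ⊓ C) ⊓ (¬D ⊓ ¬F)) unsat w.r.t. T
   all branches close; clash {D, ¬D} at x₀
2. Hence (¬(∃r.D) ⊓ C) ⊑ (D ⊔ F): entailed.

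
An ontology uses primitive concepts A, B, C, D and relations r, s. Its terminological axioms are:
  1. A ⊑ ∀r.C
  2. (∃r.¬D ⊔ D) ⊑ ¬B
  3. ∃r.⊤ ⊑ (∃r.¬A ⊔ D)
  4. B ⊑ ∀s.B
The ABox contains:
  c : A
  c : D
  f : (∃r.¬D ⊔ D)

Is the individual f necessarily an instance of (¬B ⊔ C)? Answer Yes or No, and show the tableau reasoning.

1. f : (¬B ⊔ C)?  L(f) = {(∃r.¬D ⊔ D)} ∪ {(B ⊓ ¬C)}
   clash {B, ¬B} at f — f ∈ (¬B ⊔ C)
2. Hence f : (¬B ⊔ C): entailed.

Yes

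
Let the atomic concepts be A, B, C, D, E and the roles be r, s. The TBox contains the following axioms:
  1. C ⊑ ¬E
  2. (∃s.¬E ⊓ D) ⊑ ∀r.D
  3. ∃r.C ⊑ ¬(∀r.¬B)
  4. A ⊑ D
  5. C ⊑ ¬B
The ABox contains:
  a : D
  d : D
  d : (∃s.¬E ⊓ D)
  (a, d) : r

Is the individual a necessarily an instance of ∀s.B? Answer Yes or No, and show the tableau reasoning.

No

1. a : ∀s.B?  L(a) = {D} ∪ {∃s.¬B}
   open: L(a) ⊇ {D, ¬C, ∀r.¬C, ∀s.E, ∃s.¬B} (+ ∃-successors) — a ∉ ∀s.B possible
2. Hence a : ∀s.B: not entailed.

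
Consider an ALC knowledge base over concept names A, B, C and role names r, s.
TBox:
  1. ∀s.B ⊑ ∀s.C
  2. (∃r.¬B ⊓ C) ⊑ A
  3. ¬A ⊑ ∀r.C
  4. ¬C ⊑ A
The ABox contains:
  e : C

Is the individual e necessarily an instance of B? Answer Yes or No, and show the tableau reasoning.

1. e : B?  L(e) = {C} ∪ {¬B}
   open: L(e) ⊇ {A, C, ¬B, ∃s.¬B} (+ ∃-successors) — e ∉ B possible
2. Hence e : B: not entailed.

No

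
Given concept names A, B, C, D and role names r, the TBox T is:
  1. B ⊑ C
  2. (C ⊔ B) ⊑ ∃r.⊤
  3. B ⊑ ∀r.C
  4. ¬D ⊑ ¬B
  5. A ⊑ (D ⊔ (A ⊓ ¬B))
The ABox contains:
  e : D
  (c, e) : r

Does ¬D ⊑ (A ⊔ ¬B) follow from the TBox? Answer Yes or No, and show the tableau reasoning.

Yes

1. ¬D ⊑ (A ⊔ ¬B)  ⇔  (¬D ⊓ (¬A ⊓ B)) unsat w.r.t. T
   all branches close; clash {B, ¬B} at x₀
2. Hence ¬D ⊑ (A ⊔ ¬B): entailed.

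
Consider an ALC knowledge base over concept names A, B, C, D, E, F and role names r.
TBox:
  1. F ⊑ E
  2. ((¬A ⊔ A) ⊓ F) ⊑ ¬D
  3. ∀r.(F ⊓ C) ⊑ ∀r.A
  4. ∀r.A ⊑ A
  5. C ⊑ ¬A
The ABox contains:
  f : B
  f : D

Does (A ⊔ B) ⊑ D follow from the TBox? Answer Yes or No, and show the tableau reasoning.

1. (A ⊔ B) ⊑ D  ⇔  ((A ⊔ B) ⊓ ¬D) unsat w.r.t. T
   open: L(x₀) ⊇ {A, ¬C, ¬D, ¬F, ∃r.(¬F ⊔ ¬C)} (+ ∃-successors)
2. Hence (A ⊔ B) ⊑ D: not entailed.

No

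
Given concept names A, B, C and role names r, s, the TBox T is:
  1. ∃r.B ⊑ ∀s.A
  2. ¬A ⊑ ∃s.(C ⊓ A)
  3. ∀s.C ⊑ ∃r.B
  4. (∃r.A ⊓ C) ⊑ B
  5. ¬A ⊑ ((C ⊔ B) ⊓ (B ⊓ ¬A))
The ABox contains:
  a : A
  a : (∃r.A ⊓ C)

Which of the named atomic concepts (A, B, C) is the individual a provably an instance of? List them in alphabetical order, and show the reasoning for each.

{A, B, C}

1. a : A?  L(a) = {A, (∃r.A ⊓ C)} ∪ {¬A}
   clash {A, ¬A} at a — a ∈ A
2. a : B?  L(a) = {A, (∃r.A ⊓ C)} ∪ {¬B}
   clash {B, ¬B} at a — a ∈ B
3. a : C?  L(a) = {A, (∃r.A ⊓ C)} ∪ {¬C}
   clash {C, ¬C} at a — a ∈ C
4. Entailed for a: {A, B, C}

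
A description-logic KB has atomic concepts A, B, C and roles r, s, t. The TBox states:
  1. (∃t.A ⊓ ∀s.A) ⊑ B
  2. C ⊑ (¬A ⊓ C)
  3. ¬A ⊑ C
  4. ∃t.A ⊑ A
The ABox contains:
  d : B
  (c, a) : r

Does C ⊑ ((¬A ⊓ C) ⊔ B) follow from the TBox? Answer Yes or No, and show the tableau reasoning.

1. C ⊑ ((¬A ⊓ C) ⊔ B)  ⇔  (C ⊓ ((A ⊔ ¬C) ⊓ ¬B)) unsat w.r.t. T
   all branches close; clash {C, ¬C} at x₀
2. Hence C ⊑ ((¬A ⊓ C) ⊔ B): entailed.

Yes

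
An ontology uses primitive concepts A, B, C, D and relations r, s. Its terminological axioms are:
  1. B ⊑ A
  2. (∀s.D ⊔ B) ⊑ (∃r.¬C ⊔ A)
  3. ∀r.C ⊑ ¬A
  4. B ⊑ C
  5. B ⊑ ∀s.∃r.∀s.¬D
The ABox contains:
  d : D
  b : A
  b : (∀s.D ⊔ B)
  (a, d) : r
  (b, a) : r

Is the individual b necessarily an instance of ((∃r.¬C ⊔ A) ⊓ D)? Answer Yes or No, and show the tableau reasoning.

1. b : ((∃r.¬C ⊔ A) ⊓ D)?  L(b) = {A, (∀s.D ⊔ B)} ∪ {((∀r.C ⊓ ¬A) ⊔ ¬D)}
   apply at b: (∀s.D ⊔ B)⊑(∃r.¬C ⊔ A)
   open: L(b) ⊇ {A, ¬B, ¬D, ∀s.D, ∃r.¬C} (+ ∃-successors) — b ∉ ((∃r.¬C ⊔ A) ⊓ D) possible
2. Hence b : ((∃r.¬C ⊔ A) ⊓ D): not entailed.

No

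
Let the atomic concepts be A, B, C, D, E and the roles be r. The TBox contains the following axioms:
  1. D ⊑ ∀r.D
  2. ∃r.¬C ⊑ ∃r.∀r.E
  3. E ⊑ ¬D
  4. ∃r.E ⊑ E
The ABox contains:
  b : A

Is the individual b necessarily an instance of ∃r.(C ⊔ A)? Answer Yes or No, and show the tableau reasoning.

1. b : ∃r.(C ⊔ A)?  L(b) = {A} ∪ {∀r.(¬C ⊓ ¬A)}
   open: L(b) ⊇ {A, ¬D, ∀r.(¬C ⊓ ¬A), ∀r.C, ∀r.¬E} — b ∉ ∃r.(C ⊔ A) possible
2. Hence b : ∃r.(C ⊔ A): not entailed.

No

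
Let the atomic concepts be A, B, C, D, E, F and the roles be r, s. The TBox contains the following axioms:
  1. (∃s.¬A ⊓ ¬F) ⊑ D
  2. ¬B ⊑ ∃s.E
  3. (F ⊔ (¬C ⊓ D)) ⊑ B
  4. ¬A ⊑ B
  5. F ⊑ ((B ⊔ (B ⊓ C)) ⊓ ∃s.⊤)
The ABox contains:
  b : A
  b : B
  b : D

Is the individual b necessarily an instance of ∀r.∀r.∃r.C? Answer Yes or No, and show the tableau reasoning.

1. b : ∀r.∀r.∃r.C?  L(b) = {A, B, D} ∪ {∃r.∃r.∀r.¬C}
   open: L(b) ⊇ {A, B, D, ¬F, ∃r.∃r.∀r.¬C} (+ ∃-successors) — b ∉ ∀r.∀r.∃r.C possible
2. Hence b : ∀r.∀r.∃r.C: not entailed.

No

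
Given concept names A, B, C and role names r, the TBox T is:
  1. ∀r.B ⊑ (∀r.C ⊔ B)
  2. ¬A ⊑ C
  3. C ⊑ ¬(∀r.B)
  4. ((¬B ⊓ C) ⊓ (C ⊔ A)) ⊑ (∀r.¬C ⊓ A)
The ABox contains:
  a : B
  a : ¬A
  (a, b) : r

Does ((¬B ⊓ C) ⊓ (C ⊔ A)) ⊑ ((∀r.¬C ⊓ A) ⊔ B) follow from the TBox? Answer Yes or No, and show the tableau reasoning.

Yes

1. ((¬B ⊓ C) ⊓ (C ⊔ A)) ⊑ ((∀r.¬C ⊓ A) ⊔ B)  ⇔  (((¬B ⊓ C) ⊓ (C ⊔ A)) ⊓ ((∃r.C ⊔ ¬A) ⊓ ¬B)) unsat w.r.t. T
   all branches close; clash {A, ¬A} at x₀
2. Hence ((¬B ⊓ C) ⊓ (C ⊔ A)) ⊑ ((∀r.¬C ⊓ A) ⊔ B): entailed.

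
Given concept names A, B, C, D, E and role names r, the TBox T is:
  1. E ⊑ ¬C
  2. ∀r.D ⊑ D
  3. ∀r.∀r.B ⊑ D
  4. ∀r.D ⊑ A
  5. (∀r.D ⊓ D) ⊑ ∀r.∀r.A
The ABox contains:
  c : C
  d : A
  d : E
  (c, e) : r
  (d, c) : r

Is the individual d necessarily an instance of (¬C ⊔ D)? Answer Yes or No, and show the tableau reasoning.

1. d : (¬C ⊔ D)?  L(d) = {A, E} ∪ {(C ⊓ ¬D)}
   clash {C, ¬C} at d — d ∈ (¬C ⊔ D)
2. Hence d : (¬C ⊔ D): entailed.

Yes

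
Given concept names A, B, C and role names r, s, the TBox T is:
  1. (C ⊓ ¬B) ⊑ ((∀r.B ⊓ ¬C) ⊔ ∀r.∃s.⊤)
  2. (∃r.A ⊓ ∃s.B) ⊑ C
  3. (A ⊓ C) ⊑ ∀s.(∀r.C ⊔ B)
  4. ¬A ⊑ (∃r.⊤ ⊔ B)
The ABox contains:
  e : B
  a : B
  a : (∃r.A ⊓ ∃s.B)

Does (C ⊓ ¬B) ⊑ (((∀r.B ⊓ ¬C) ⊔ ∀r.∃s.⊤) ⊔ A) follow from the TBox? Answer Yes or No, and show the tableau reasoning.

1. (C ⊓ ¬B) ⊑ (((∀r.B ⊓ ¬C) ⊔ ∀r.∃s.⊤) ⊔ A)  ⇔  ((C ⊓ ¬B) ⊓ (((∃r.¬B ⊔ C) ⊓ ∃r.∀s.⊥) ⊓ ¬A)) unsat w.r.t. T
   all branches close; clash {B, ¬B} at x₀
2. Hence (C ⊓ ¬B) ⊑ (((∀r.B ⊓ ¬C) ⊔ ∀r.∃s.⊤) ⊔ A): entailed.

Yes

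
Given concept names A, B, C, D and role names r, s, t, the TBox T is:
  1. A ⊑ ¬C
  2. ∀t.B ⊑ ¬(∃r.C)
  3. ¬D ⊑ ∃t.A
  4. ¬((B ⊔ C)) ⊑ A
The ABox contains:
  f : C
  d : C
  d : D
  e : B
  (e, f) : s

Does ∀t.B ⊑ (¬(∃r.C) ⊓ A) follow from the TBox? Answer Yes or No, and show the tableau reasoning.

1. ∀t.B ⊑ (¬(∃r.C) ⊓ A)  ⇔  (∀t.B ⊓ (∃r.C ⊔ ¬A)) unsat w.r.t. T
   apply at x₀: ∀t.B⊑¬(∃r.C)
   open: L(x₀) ⊇ {B, D, ¬A, ∀r.¬C, ∀t.B}
2. Hence ∀t.B ⊑ (¬(∃r.C) ⊓ A): not entailed.

No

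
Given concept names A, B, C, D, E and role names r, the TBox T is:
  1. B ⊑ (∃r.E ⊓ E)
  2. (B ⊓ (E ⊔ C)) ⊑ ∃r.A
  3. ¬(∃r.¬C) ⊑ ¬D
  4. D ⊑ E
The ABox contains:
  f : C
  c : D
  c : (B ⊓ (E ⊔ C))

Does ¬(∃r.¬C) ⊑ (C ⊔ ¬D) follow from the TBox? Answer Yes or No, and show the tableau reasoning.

1. ¬(∃r.¬C) ⊑ (C ⊔ ¬D)  ⇔  (∀r.C ⊓ (¬C ⊓ D)) unsat w.r.t. T
   all branches close; clash {D, ¬D} at x₀
2. Hence ¬(∃r.¬C) ⊑ (C ⊔ ¬D): entailed.

Yes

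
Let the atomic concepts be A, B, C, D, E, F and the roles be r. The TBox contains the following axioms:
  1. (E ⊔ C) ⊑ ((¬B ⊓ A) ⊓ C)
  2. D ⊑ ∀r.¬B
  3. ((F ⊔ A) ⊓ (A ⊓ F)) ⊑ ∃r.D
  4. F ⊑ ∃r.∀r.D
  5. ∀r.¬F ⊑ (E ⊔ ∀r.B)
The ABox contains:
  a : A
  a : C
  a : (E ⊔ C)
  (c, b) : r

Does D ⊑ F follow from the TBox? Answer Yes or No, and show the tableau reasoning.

No

1. D ⊑ F  ⇔  (D ⊓ ¬F) unsat w.r.t. T
   apply at x₀: D⊑∀r.¬B
   open: L(x₀) ⊇ {D, ¬A, ¬C, ¬E, ¬F, …} (+ ∃-successors)
2. Hence D ⊑ F: not entailed.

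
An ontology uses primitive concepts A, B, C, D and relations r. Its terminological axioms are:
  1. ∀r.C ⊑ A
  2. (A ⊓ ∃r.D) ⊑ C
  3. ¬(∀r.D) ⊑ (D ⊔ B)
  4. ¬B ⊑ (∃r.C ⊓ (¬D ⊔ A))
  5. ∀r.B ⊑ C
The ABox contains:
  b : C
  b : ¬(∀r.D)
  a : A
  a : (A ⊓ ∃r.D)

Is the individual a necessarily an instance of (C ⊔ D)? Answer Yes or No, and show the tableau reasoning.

Yes

1. a : (C ⊔ D)?  L(a) = {A, (A ⊓ ∃r.D)} ∪ {(¬C ⊓ ¬D)}
   clash {C, ¬C} at a — a ∈ (C ⊔ D)
2. Hence a : (C ⊔ D): entailed.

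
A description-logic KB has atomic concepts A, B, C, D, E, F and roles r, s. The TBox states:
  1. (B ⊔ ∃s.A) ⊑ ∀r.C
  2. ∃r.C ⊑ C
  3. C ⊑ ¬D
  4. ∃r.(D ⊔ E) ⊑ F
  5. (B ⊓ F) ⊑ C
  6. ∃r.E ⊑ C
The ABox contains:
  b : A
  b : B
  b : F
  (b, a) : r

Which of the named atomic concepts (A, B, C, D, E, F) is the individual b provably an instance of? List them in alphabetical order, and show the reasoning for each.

1. b : A?  L(b) = {A, B, F} ∪ {¬A}
   clash {A, ¬A} at b — b ∈ A
2. b : B?  L(b) = {A, B, F} ∪ {¬B}
   clash {B, ¬B} at b — b ∈ B
3. b : C?  L(b) = {A, B, F} ∪ {¬C}
   clash {C, ¬C} at b — b ∈ C
4. b : D?  L(b) = {A, B, F} ∪ {¬D}
   open: L(b) ⊇ {A, B, C, F, ¬D, …} — b ∉ D possible
5. b : E?  L(b) = {A, B, F} ∪ {¬E}
   open: L(b) ⊇ {A, B, C, F, ¬D, …} — b ∉ E possible
6. b : F?  L(b) = {A, B, F} ∪ {¬F}
   clash {F, ¬F} at b — b ∈ F
7. Entailed for b: {A, B, C, F}

{A, B, C, F}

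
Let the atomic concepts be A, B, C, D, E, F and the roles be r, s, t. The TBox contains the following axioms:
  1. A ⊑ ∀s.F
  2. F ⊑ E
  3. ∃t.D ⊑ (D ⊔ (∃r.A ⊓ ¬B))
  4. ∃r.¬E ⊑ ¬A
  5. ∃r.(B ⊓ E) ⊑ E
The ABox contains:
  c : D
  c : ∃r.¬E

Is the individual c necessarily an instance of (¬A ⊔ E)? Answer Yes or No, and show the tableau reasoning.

Yes

1. c : (¬A ⊔ E)?  L(c) = {D, ∃r.¬E} ∪ {(A ⊓ ¬E)}
   clash {E, ¬E} at c — c ∈ (¬A ⊔ E)
2. Hence c : (¬A ⊔ E): entailed.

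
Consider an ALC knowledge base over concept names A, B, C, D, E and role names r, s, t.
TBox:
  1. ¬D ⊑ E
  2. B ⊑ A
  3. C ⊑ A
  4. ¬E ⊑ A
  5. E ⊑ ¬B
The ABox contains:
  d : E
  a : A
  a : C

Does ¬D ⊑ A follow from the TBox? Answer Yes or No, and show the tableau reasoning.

No

1. ¬D ⊑ A  ⇔  (¬D ⊓ ¬A) unsat w.r.t. T
   apply at x₀: ¬D⊑E
   open: L(x₀) ⊇ {E, ¬A, ¬B, ¬C, ¬D}
2. Hence ¬D ⊑ A: not entailed.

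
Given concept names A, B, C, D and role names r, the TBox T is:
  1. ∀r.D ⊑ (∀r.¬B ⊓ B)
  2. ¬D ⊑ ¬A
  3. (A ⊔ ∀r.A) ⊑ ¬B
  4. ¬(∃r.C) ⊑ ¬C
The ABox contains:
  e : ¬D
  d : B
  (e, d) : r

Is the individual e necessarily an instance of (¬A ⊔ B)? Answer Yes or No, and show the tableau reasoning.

1. e : (¬A ⊔ B)?  L(e) = {¬D} ∪ {(A ⊓ ¬B)}
   clash {A, ¬A} at e — e ∈ (¬A ⊔ B)
2. Hence e : (¬A ⊔ B): entailed.

Yes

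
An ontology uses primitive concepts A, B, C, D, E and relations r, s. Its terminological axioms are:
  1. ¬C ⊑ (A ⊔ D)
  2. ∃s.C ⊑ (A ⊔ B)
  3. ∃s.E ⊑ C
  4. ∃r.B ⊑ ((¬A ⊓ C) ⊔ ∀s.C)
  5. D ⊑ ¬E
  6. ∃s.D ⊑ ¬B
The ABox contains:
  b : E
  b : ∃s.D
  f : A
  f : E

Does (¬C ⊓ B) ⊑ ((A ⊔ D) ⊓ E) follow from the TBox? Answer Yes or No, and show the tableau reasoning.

No

1. (¬C ⊓ B) ⊑ ((A ⊔ D) ⊓ E)  ⇔  ((¬C ⊓ B) ⊓ ((¬A ⊓ ¬D) ⊔ ¬E)) unsat w.r.t. T
   apply at x₀: ¬C⊑(A ⊔ D)
   open: L(x₀) ⊇ {A, B, ¬C, ¬D, ¬E, …}
2. Hence (¬C ⊓ B) ⊑ ((A ⊔ D) ⊓ E): not entailed.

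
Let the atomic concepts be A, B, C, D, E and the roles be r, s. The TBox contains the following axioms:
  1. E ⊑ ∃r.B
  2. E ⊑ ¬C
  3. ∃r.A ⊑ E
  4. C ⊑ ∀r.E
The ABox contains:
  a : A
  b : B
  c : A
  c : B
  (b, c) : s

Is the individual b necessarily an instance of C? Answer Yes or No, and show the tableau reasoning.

1. b : C?  L(b) = {B} ∪ {¬C}
   open: L(b) ⊇ {B, ¬C, ¬E, ∀r.¬A} — b ∉ C possible
2. Hence b : C: not entailed.

No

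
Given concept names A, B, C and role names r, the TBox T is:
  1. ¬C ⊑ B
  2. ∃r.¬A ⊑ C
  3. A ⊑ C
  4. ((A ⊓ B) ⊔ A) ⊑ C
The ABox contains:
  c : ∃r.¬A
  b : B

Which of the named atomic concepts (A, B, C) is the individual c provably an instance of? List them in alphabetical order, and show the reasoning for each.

{C}

1. c : A?  L(c) = {∃r.¬A} ∪ {¬A}
   apply at c: ∃r.¬A⊑C
   open: L(c) ⊇ {C, ¬A, ∃r.¬A} (+ ∃-successors) — c ∉ A possible
2. c : B?  L(c) = {∃r.¬A} ∪ {¬B}
   apply at c: ∃r.¬A⊑C
   open: L(c) ⊇ {C, ¬B, ∃r.¬A} (+ ∃-successors) — c ∉ B possible
3. c : C?  L(c) = {∃r.¬A} ∪ {¬C}
   clash {C, ¬C} at c — c ∈ C
4. Entailed for c: {C}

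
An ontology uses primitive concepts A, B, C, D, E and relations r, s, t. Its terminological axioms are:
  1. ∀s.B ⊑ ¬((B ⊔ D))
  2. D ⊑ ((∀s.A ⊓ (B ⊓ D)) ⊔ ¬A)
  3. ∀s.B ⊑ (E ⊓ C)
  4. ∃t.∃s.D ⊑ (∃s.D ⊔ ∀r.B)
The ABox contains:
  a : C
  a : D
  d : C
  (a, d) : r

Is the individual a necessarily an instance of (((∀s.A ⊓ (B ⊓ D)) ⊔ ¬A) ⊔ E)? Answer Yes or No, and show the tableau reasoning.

1. a : (((∀s.A ⊓ (B ⊓ D)) ⊔ ¬A) ⊔ E)?  L(a) = {C, D} ∪ {(((∃s.¬A ⊔ (¬B ⊔ ¬D)) ⊓ A) ⊓ ¬E)}
   clash {D, ¬D} at a — a ∈ (((∀s.A ⊓ (B ⊓ D)) ⊔ ¬A) ⊔ E)
2. Hence a : (((∀s.A ⊓ (B ⊓ D)) ⊔ ¬A) ⊔ E): entailed.

Yes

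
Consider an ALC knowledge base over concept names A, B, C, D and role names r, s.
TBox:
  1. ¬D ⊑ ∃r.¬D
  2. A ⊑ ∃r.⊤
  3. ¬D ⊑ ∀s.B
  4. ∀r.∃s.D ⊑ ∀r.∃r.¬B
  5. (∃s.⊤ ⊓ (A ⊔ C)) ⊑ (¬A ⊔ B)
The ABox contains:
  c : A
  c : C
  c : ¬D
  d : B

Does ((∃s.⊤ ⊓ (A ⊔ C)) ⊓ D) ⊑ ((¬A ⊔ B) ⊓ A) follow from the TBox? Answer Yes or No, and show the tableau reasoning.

No

1. ((∃s.⊤ ⊓ (A ⊔ C)) ⊓ D) ⊑ ((¬A ⊔ B) ⊓ A)  ⇔  (((∃s.⊤ ⊓ (A ⊔ C)) ⊓ D) ⊓ ((A ⊓ ¬B) ⊔ ¬A)) unsat w.r.t. T
   apply at x₀: (∃s.⊤ ⊓ (A ⊔ C))⊑(¬A ⊔ B)
   open: L(x₀) ⊇ {C, D, ¬A, ∃r.∀s.¬D, ∃s.⊤} (+ ∃-successors)
2. Hence ((∃s.⊤ ⊓ (A ⊔ C)) ⊓ D) ⊑ ((¬A ⊔ B) ⊓ A): not entailed.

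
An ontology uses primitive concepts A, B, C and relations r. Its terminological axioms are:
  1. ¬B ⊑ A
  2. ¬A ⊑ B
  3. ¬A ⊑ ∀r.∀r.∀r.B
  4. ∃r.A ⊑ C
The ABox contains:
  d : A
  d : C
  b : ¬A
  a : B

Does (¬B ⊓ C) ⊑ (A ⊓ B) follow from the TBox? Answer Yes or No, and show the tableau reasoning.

No

1. (¬B ⊓ C) ⊑ (A ⊓ B)  ⇔  ((¬B ⊓ C) ⊓ (¬A ⊔ ¬B)) unsat w.r.t. T
   apply at x₀: ¬B⊑A
   open: L(x₀) ⊇ {A, C, ¬B}
2. Hence (¬B ⊓ C) ⊑ (A ⊓ B): not entailed.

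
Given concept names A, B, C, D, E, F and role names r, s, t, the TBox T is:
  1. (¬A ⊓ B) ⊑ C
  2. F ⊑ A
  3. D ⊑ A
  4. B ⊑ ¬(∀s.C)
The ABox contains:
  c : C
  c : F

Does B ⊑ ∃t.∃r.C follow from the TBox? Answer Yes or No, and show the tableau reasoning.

No

1. B ⊑ ∃t.∃r.C  ⇔  (B ⊓ ∀t.∀r.¬C) unsat w.r.t. T
   apply at x₀: B⊑¬(∀s.C)
   open: L(x₀) ⊇ {A, B, ¬D, ¬F, ∀t.∀r.¬C, …} (+ ∃-successors)
2. Hence B ⊑ ∃t.∃r.C: not entailed.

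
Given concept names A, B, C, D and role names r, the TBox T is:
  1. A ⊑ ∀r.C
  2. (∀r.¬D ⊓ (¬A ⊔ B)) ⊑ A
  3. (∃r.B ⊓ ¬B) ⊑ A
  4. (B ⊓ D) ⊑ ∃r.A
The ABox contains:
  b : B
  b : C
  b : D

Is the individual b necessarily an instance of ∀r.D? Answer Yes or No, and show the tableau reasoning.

No

1. b : ∀r.D?  L(b) = {B, C, D} ∪ {∃r.¬D}
   open: L(b) ⊇ {B, C, D, ¬A, ∃r.A, …} (+ ∃-successors) — b ∉ ∀r.D possible
2. Hence b : ∀r.D: not entailed.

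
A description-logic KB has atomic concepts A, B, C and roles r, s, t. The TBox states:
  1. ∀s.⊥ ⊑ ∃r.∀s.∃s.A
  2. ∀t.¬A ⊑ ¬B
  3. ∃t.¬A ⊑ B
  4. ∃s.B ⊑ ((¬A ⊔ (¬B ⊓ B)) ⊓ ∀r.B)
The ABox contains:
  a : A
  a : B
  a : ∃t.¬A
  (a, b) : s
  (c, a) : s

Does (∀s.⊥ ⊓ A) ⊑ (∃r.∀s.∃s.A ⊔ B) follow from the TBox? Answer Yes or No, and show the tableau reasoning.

1. (∀s.⊥ ⊓ A) ⊑ (∃r.∀s.∃s.A ⊔ B)  ⇔  ((∀s.⊥ ⊓ A) ⊓ (∀r.∃s.∀s.¬A ⊓ ¬B)) unsat w.r.t. T
   all branches close; clash {B, ¬B} at x₀
2. Hence (∀s.⊥ ⊓ A) ⊑ (∃r.∀s.∃s.A ⊔ B): entailed.

Yes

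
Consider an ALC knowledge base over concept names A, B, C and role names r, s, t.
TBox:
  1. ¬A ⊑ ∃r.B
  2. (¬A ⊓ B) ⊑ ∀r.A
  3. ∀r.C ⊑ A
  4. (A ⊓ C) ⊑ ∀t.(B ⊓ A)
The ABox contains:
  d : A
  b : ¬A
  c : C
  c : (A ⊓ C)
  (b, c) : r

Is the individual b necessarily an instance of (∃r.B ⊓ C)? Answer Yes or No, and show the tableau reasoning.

1. b : (∃r.B ⊓ C)?  L(b) = {¬A} ∪ {(∀r.¬B ⊔ ¬C)}
   apply at b: ¬A⊑∃r.B
   open: L(b) ⊇ {¬A, ¬B, ¬C, ∃r.B, ∃r.¬C} (+ ∃-successors) — b ∉ (∃r.B ⊓ C) possible
2. Hence b : (∃r.B ⊓ C): not entailed.

No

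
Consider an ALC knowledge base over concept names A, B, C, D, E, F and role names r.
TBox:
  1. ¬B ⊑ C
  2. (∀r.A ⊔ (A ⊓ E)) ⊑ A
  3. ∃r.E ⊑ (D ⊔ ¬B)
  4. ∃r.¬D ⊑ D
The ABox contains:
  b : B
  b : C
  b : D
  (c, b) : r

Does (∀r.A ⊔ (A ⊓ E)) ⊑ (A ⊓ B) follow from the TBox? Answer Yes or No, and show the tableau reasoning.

No

1. (∀r.A ⊔ (A ⊓ E)) ⊑ (A ⊓ B)  ⇔  ((∀r.A ⊔ (A ⊓ E)) ⊓ (¬A ⊔ ¬B)) unsat w.r.t. T
   apply at x₀: (∀r.A ⊔ (A ⊓ E))⊑A
   open: L(x₀) ⊇ {A, C, ¬B, ∀r.A, ∀r.D, …}
2. Hence (∀r.A ⊔ (A ⊓ E)) ⊑ (A ⊓ B): not entailed.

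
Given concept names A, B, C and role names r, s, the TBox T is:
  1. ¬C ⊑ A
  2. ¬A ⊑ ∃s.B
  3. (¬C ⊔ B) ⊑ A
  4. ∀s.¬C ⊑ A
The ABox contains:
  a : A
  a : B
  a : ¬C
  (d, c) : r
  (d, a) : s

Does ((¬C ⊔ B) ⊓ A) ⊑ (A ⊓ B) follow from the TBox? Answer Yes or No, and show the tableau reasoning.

1. ((¬C ⊔ B) ⊓ A) ⊑ (A ⊓ B)  ⇔  (((¬C ⊔ B) ⊓ A) ⊓ (¬A ⊔ ¬B)) unsat w.r.t. T
   open: L(x₀) ⊇ {A, ¬B, ¬C}
2. Hence ((¬C ⊔ B) ⊓ A) ⊑ (A ⊓ B): not entailed.

No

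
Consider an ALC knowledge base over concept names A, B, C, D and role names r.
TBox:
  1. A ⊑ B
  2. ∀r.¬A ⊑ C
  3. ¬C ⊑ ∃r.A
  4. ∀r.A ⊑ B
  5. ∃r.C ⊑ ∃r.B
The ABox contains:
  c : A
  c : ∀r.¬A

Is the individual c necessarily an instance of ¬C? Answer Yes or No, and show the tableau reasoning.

1. c : ¬C?  L(c) = {A, ∀r.¬A} ∪ {C}
   apply at c: A⊑B
   open: L(c) ⊇ {A, B, C, ∀r.¬A, ∀r.¬C} — c ∉ ¬C possible
2. Hence c : ¬C: not entailed.

No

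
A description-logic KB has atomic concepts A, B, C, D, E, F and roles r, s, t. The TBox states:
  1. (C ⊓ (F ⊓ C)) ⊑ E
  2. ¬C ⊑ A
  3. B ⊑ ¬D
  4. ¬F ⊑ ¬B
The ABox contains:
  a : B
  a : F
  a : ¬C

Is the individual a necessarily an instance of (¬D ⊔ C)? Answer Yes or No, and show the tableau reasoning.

Yes

1. a : (¬D ⊔ C)?  L(a) = {B, F, ¬C} ∪ {(D ⊓ ¬C)}
   clash {D, ¬D} at a — a ∈ (¬D ⊔ C)
2. Hence a : (¬D ⊔ C): entailed.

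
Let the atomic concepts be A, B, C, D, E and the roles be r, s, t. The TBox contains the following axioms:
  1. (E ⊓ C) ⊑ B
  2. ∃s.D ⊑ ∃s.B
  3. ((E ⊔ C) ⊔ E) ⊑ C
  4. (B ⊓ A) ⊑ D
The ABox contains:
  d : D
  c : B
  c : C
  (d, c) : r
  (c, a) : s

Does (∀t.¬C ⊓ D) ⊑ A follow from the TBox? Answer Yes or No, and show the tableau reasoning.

No

1. (∀t.¬C ⊓ D) ⊑ A  ⇔  ((∀t.¬C ⊓ D) ⊓ ¬A) unsat w.r.t. T
   open: L(x₀) ⊇ {D, ¬A, ¬C, ¬E, ∀s.¬D, …}
2. Hence (∀t.¬C ⊓ D) ⊑ A: not entailed.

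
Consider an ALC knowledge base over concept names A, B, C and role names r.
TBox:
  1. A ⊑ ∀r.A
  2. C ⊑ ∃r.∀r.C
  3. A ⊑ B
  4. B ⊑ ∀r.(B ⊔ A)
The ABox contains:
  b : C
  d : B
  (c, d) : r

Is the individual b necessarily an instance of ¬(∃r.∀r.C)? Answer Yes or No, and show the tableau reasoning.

No

1. b : ¬(∃r.∀r.C)?  L(b) = {C} ∪ {∃r.∀r.C}
   open: L(b) ⊇ {C, ¬A, ¬B, ∃r.∀r.C} (+ ∃-successors) — b ∉ ¬(∃r.∀r.C) possible
2. Hence b : ¬(∃r.∀r.C): not entailed.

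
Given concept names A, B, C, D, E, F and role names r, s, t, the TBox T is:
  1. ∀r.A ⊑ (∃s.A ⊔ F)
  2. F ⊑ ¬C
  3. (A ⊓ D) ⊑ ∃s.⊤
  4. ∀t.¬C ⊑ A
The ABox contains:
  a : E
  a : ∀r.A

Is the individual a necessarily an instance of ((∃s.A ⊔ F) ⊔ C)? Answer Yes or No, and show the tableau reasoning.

Yes

1. a : ((∃s.A ⊔ F) ⊔ C)?  L(a) = {E, ∀r.A} ∪ {((∀s.¬A ⊓ ¬F) ⊓ ¬C)}
   clash {F, ¬F} at a — a ∈ ((∃s.A ⊔ F) ⊔ C)
2. Hence a : ((∃s.A ⊔ F) ⊔ C): entailed.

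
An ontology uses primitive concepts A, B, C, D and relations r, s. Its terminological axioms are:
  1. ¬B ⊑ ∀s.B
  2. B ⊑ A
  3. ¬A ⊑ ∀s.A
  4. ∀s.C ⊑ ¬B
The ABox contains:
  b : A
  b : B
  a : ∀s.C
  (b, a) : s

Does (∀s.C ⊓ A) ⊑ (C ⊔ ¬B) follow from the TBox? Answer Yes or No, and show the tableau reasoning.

1. (∀s.C ⊓ A) ⊑ (C ⊔ ¬B)  ⇔  ((∀s.C ⊓ A) ⊓ (¬C ⊓ B)) unsat w.r.t. T
   all branches close; clash {B, ¬B} at x₀
2. Hence (∀s.C ⊓ A) ⊑ (C ⊔ ¬B): entailed.

Yes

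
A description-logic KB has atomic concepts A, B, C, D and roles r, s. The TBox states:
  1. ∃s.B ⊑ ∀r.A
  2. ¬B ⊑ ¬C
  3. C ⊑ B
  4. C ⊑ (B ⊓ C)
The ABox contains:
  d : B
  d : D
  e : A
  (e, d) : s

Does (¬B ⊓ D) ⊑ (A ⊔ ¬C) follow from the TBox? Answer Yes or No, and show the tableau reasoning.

Yes

1. (¬B ⊓ D) ⊑ (A ⊔ ¬C)  ⇔  ((¬B ⊓ D) ⊓ (¬A ⊓ C)) unsat w.r.t. T
   all branches close; clash {C, ¬C} at x₀
2. Hence (¬B ⊓ D) ⊑ (A ⊔ ¬C): entailed.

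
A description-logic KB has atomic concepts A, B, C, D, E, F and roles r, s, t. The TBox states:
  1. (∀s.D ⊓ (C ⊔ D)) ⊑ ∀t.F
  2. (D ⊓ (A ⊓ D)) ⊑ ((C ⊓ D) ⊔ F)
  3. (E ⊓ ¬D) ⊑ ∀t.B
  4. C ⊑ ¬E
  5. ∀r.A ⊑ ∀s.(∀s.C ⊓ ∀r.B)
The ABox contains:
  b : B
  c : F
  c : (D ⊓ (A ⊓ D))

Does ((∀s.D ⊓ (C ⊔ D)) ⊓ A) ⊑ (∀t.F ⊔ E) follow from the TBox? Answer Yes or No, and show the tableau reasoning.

1. ((∀s.D ⊓ (C ⊔ D)) ⊓ A) ⊑ (∀t.F ⊔ E)  ⇔  (((∀s.D ⊓ (C ⊔ D)) ⊓ A) ⊓ (∃t.¬F ⊓ ¬E)) unsat w.r.t. T
   all branches close; clash {F, ¬F} at an ∃-successor
2. Hence ((∀s.D ⊓ (C ⊔ D)) ⊓ A) ⊑ (∀t.F ⊔ E): entailed.

Yes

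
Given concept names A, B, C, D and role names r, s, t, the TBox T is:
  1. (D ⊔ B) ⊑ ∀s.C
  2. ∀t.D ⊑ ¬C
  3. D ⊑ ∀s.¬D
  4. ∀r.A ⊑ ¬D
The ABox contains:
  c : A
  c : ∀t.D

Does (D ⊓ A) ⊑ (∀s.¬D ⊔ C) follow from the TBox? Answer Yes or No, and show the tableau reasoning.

Yes

1. (D ⊓ A) ⊑ (∀s.¬D ⊔ C)  ⇔  ((D ⊓ A) ⊓ (∃s.D ⊓ ¬C)) unsat w.r.t. T
   all branches close; clash {D, ¬D} at x₀
2. Hence (D ⊓ A) ⊑ (∀s.¬D ⊔ C): entailed.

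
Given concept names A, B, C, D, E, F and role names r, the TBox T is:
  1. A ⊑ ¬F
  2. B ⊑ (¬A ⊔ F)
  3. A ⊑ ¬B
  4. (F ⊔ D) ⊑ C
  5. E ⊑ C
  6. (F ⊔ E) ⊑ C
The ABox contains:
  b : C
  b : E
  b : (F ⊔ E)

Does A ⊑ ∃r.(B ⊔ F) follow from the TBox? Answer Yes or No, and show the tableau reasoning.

No

1. A ⊑ ∃r.(B ⊔ F)  ⇔  (A ⊓ ∀r.(¬B ⊓ ¬F)) unsat w.r.t. T
   apply at x₀: A⊑¬F; A⊑¬B
   open: L(x₀) ⊇ {A, ¬B, ¬D, ¬E, ¬F, …}
2. Hence A ⊑ ∃r.(B ⊔ F): not entailed.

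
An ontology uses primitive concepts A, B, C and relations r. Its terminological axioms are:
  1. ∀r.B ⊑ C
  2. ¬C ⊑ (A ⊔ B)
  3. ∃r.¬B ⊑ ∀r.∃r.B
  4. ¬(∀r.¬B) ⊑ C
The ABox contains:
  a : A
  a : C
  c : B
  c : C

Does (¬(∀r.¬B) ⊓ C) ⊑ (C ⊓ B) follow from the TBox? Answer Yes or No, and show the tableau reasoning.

No

1. (¬(∀r.¬B) ⊓ C) ⊑ (C ⊓ B)  ⇔  ((∃r.B ⊓ C) ⊓ (¬C ⊔ ¬B)) unsat w.r.t. T
   open: L(x₀) ⊇ {C, ¬B, ∀r.B, ∃r.B} (+ ∃-successors)
2. Hence (¬(∀r.¬B) ⊓ C) ⊑ (C ⊓ B): not entailed.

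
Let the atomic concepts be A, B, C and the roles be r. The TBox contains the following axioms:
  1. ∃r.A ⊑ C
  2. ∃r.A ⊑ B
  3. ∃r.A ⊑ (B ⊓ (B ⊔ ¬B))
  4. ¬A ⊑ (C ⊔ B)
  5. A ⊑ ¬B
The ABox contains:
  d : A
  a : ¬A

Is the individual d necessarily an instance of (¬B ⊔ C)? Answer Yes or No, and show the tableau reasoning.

Yes

1. d : (¬B ⊔ C)?  L(d) = {A} ∪ {(B ⊓ ¬C)}
   clash {B, ¬B} at d — d ∈ (¬B ⊔ C)
2. Hence d : (¬B ⊔ C): entailed.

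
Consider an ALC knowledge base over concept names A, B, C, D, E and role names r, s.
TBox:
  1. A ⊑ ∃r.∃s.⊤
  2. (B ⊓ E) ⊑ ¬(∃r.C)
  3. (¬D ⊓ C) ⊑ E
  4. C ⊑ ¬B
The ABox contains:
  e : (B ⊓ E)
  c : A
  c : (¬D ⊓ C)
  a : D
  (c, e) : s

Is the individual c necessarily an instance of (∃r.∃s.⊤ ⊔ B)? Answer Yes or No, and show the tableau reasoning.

1. c : (∃r.∃s.⊤ ⊔ B)?  L(c) = {A, (¬D ⊓ C)} ∪ {(∀r.∀s.⊥ ⊓ ¬B)}
   clash ⊥ at an ∃-successor — c ∈ (∃r.∃s.⊤ ⊔ B)
2. Hence c : (∃r.∃s.⊤ ⊔ B): entailed.

Yes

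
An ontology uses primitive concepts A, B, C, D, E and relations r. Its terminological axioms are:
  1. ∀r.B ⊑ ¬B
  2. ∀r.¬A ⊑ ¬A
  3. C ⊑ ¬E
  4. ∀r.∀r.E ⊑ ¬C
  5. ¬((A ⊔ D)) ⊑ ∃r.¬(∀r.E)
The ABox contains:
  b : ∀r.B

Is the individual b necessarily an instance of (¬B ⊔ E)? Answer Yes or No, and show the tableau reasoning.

1. b : (¬B ⊔ E)?  L(b) = {∀r.B} ∪ {(B ⊓ ¬E)}
   clash {B, ¬B} at b — b ∈ (¬B ⊔ E)
2. Hence b : (¬B ⊔ E): entailed.

Yes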